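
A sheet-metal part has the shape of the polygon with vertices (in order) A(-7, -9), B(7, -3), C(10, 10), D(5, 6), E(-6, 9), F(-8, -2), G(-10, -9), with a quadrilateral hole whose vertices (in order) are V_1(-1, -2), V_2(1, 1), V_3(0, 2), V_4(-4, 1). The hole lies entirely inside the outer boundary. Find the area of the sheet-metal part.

Outer boundary:
Apply the shoelace formula: 2A = Σ (x_i·y_{i+1} − x_{i+1}·y_i), indices taken mod 7.
A→B: (-7)(-3) − (7)(-9) = 84
B→C: (7)(10) − (10)(-3) = 100
C→D: (10)(6) − (5)(10) = 10
D→E: (5)(9) − (-6)(6) = 81
E→F: (-6)(-2) − (-8)(9) = 84
F→G: (-8)(-9) − (-10)(-2) = 52
G→A: (-10)(-9) − (-7)(-9) = 27
Σ = 438
Area = |Σ|/2 = 219.
Hole:
Apply the shoelace (surveyor's) formula: 2A = Σ (x_i·y_{i+1} − x_{i+1}·y_i), indices taken mod 4.
Cross-terms: 1, 2, 8, 9  ⇒  Σ = 20
Area = |Σ|/2 = 10.
Net area = 219 − 10 = 209.

209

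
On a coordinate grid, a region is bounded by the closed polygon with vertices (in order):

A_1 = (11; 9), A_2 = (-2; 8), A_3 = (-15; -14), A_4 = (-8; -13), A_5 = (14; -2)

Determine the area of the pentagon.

341.5

A_1→A_2: (11)(8) − (-2)(9) = 106
A_2→A_3: (-2)(-14) − (-15)(8) = 148
A_3→A_4: (-15)(-13) − (-8)(-14) = 83
A_4→A_5: (-8)(-2) − (14)(-13) = 198
A_5→A_1: (14)(9) − (11)(-2) = 148
Σ = 683
Area = |Σ|/2 = 341.5.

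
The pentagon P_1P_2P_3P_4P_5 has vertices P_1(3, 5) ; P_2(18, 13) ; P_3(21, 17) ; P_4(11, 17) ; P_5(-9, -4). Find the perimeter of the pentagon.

76

|P_1P_2| = √((15)² + (8)²) = √289 = 17
|P_2P_3| = √((3)² + (4)²) = √25 = 5
|P_3P_4| = √((-10)² + (0)²) = √100 = 10
|P_4P_5| = √((-20)² + (-21)²) = √841 = 29
|P_5P_1| = √((12)² + (9)²) = √225 = 15
Perimeter = 17 + 5 + 10 + 29 + 15 = 76.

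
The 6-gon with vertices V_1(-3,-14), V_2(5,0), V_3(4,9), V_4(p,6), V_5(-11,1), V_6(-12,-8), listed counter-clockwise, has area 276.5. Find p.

-13

Write out the shoelace sum; only the two edges meeting at V_4 involve p:
2·Area = [(4·6 − p·9) + (p·1 − (-11)·6)] + 359
       = -8·p + 449 = 553
⇒ p = -13.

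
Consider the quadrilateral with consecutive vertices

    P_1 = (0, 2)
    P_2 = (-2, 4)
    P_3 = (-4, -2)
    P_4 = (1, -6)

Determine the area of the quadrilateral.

26

Apply the surveyor's formula: 2A = Σ (x_i·y_{i+1} − x_{i+1}·y_i), indices taken mod 4.
P_1→P_2: (0)(4) − (-2)(2) = 4
P_2→P_3: (-2)(-2) − (-4)(4) = 20
P_3→P_4: (-4)(-6) − (1)(-2) = 26
P_4→P_1: (1)(2) − (0)(-6) = 2
Σ = 52
Area = |Σ|/2 = 26.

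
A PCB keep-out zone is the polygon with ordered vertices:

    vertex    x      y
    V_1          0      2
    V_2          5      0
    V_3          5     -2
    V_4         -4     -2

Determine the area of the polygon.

23

Apply the surveyor's formula: 2A = Σ (x_i·y_{i+1} − x_{i+1}·y_i), indices taken mod 4.
Cross-terms: -10, -10, -18, -8  ⇒  Σ = -46
Area = |Σ|/2 = 23.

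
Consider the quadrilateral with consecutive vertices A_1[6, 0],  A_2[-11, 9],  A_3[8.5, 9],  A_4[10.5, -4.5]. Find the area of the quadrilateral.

Cross-terms: 54, -175.5, -132.75, 27  ⇒  Σ = -227.25
Area = |Σ|/2 = 113.625.

113.625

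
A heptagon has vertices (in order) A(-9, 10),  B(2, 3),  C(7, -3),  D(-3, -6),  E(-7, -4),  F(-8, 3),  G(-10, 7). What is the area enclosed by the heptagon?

Σ = (-47) + (-27) + (-51) + (-30) + (-53) + (-26) + (-37) = -271
Area = |Σ|/2 = 135.5.

135.5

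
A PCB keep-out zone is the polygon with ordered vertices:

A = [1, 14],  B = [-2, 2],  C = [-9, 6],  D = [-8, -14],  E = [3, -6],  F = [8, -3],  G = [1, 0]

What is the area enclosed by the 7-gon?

Apply the shoelace formula: 2A = Σ (x_i·y_{i+1} − x_{i+1}·y_i), indices taken mod 7.
A→B: (1)(2) − (-2)(14) = 30
B→C: (-2)(6) − (-9)(2) = 6
C→D: (-9)(-14) − (-8)(6) = 174
D→E: (-8)(-6) − (3)(-14) = 90
E→F: (3)(-3) − (8)(-6) = 39
F→G: (8)(0) − (1)(-3) = 3
G→A: (1)(14) − (1)(0) = 14
Σ = 356
Area = |Σ|/2 = 178.

178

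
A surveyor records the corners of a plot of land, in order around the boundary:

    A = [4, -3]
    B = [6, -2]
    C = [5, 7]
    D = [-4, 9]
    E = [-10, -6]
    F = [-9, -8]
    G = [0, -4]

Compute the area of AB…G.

163.5

Apply the shoelace formula: 2A = Σ (x_i·y_{i+1} − x_{i+1}·y_i), indices taken mod 7.
Cross-terms: 10, 52, 73, 114, 26, 36, 16  ⇒  Σ = 327
Area = |Σ|/2 = 163.5.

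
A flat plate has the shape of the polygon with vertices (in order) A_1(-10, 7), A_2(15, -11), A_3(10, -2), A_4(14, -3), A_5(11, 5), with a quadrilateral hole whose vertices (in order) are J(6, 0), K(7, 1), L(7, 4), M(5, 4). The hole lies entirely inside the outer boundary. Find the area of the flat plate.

Outer boundary:
Σ = (5) + (80) + (-2) + (103) + (127) = 313
Area = |Σ|/2 = 156.5.
Hole:
Apply the shoelace (surveyor's) formula: 2A = Σ (x_i·y_{i+1} − x_{i+1}·y_i), indices taken mod 4.
Σ = (6) + (21) + (8) + (-24) = 11
Area = |Σ|/2 = 5.5.
Net area = 156.5 − 5.5 = 151.

151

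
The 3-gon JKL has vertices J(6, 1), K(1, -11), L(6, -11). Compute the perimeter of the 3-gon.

|JK| = √((-5)² + (-12)²) = √169 = 13
|KL| = √((5)² + (0)²) = √25 = 5
|LJ| = √((0)² + (12)²) = √144 = 12
Perimeter = 13 + 5 + 12 = 30.

30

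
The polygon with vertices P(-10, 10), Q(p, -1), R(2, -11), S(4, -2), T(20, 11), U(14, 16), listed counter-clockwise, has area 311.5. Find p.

The doubled signed area Σ (x_i y_{i+1} − x_{i+1} y_i) is linear in p.
With p=0 it equals 602; the coefficient of p is -21 (from the two edges through Q).
So -21·p + 602 = 2·311.5 = 623 ⇒ p = -1.

-1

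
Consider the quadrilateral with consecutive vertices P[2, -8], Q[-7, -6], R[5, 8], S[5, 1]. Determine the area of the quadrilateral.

85.5

Apply the shoelace formula: 2A = Σ (x_i·y_{i+1} − x_{i+1}·y_i), indices taken mod 4.
Cross-terms: -68, -26, -35, -42  ⇒  Σ = -171
Area = |Σ|/2 = 85.5.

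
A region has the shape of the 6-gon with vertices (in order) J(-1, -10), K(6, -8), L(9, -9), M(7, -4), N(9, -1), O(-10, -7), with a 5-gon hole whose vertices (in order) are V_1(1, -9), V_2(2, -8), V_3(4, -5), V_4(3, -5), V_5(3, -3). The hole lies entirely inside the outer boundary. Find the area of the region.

76.5

Outer boundary:
Cross-terms: 68, 18, 27, 29, -73, 93  ⇒  Σ = 162
Area = |Σ|/2 = 81.
Hole:
Apply the shoelace formula: 2A = Σ (x_i·y_{i+1} − x_{i+1}·y_i), indices taken mod 5.
V_1→V_2: (1)(-8) − (2)(-9) = 10
V_2→V_3: (2)(-5) − (4)(-8) = 22
V_3→V_4: (4)(-5) − (3)(-5) = -5
V_4→V_5: (3)(-3) − (3)(-5) = 6
V_5→V_1: (3)(-9) − (1)(-3) = -24
Σ = 9
Area = |Σ|/2 = 4.5.
Net area = 81 − 4.5 = 76.5.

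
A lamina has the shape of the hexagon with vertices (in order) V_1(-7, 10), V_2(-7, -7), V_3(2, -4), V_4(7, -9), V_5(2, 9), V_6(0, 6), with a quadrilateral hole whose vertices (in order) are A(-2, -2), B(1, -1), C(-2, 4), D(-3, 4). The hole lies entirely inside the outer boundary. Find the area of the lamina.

Outer boundary:
Apply the shoelace formula: 2A = Σ (x_i·y_{i+1} − x_{i+1}·y_i), indices taken mod 6.
V_1→V_2: (-7)(-7) − (-7)(10) = 119
V_2→V_3: (-7)(-4) − (2)(-7) = 42
V_3→V_4: (2)(-9) − (7)(-4) = 10
V_4→V_5: (7)(9) − (2)(-9) = 81
V_5→V_6: (2)(6) − (0)(9) = 12
V_6→V_1: (0)(10) − (-7)(6) = 42
Σ = 306
Area = |Σ|/2 = 153.
Hole:
Apply Gauss's area formula: 2A = Σ (x_i·y_{i+1} − x_{i+1}·y_i), indices taken mod 4.
Σ = (4) + (2) + (4) + (14) = 24
Area = |Σ|/2 = 12.
Net area = 153 − 12 = 141.

141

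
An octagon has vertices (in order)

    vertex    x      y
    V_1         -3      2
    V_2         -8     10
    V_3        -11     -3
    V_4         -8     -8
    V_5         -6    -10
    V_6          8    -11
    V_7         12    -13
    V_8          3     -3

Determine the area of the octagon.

Apply Gauss's area formula: 2A = Σ (x_i·y_{i+1} − x_{i+1}·y_i), indices taken mod 8.
Cross-terms: -14, 134, 64, 32, 146, 28, 3, -3  ⇒  Σ = 390
Area = |Σ|/2 = 195.

195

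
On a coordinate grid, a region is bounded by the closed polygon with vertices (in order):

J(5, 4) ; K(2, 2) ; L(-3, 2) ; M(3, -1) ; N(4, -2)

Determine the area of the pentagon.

Apply Gauss's area formula: 2A = Σ (x_i·y_{i+1} − x_{i+1}·y_i), indices taken mod 5.
Σ = (2) + (10) + (-3) + (-2) + (26) = 33
Area = |Σ|/2 = 16.5.

16.5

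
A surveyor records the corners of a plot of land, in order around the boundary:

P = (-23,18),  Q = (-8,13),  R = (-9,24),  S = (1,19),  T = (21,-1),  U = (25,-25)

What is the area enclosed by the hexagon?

725

P→Q: (-23)(13) − (-8)(18) = -155
Q→R: (-8)(24) − (-9)(13) = -75
R→S: (-9)(19) − (1)(24) = -195
S→T: (1)(-1) − (21)(19) = -400
T→U: (21)(-25) − (25)(-1) = -500
U→P: (25)(18) − (-23)(-25) = -125
Σ = -1450
Area = |Σ|/2 = 725.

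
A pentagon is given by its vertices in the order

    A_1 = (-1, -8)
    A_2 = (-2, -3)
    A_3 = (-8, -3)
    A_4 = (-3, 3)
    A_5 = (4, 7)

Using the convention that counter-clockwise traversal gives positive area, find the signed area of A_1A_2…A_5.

-61

Apply the shoelace (surveyor's) formula: 2A = Σ (x_i·y_{i+1} − x_{i+1}·y_i), indices taken mod 5.
A_1→A_2: (-1)(-3) − (-2)(-8) = -13
A_2→A_3: (-2)(-3) − (-8)(-3) = -18
A_3→A_4: (-8)(3) − (-3)(-3) = -33
A_4→A_5: (-3)(7) − (4)(3) = -33
A_5→A_1: (4)(-8) − (-1)(7) = -25
Σ = -122
Signed area = Σ/2 = -61 (negative ⇒ clockwise traversal).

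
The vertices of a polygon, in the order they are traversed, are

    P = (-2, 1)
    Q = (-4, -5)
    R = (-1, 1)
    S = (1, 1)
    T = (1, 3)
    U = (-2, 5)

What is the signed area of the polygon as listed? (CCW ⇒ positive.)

Apply Gauss's area formula: 2A = Σ (x_i·y_{i+1} − x_{i+1}·y_i), indices taken mod 6.
Cross-terms: 14, -9, -2, 2, 11, 8  ⇒  Σ = 24
Signed area = Σ/2 = 12 (positive ⇒ counter-clockwise traversal).

12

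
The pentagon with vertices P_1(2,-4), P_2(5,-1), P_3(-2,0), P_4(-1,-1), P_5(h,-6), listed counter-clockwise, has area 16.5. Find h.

The doubled signed area Σ (x_i y_{i+1} − x_{i+1} y_i) is linear in h.
With h=0 it equals 36; the coefficient of h is -3 (from the two edges through P_5).
So -3·h + 36 = 2·16.5 = 33 ⇒ h = 1.

1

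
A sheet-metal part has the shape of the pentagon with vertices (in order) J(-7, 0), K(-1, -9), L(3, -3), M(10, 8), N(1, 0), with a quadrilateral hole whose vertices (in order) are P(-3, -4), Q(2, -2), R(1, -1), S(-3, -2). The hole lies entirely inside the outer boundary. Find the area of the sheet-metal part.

62

Outer boundary:
Apply the shoelace formula: 2A = Σ (x_i·y_{i+1} − x_{i+1}·y_i), indices taken mod 5.
J→K: (-7)(-9) − (-1)(0) = 63
K→L: (-1)(-3) − (3)(-9) = 30
L→M: (3)(8) − (10)(-3) = 54
M→N: (10)(0) − (1)(8) = -8
N→J: (1)(0) − (-7)(0) = 0
Σ = 139
Area = |Σ|/2 = 69.5.
Hole:
Apply the shoelace (surveyor's) formula: 2A = Σ (x_i·y_{i+1} − x_{i+1}·y_i), indices taken mod 4.
Cross-terms: 14, 0, -5, 6  ⇒  Σ = 15
Area = |Σ|/2 = 7.5.
Net area = 69.5 − 7.5 = 62.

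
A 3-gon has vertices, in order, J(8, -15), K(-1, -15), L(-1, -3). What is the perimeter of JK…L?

|JK| = √((-9)² + (0)²) = √81 = 9
|KL| = √((0)² + (12)²) = √144 = 12
|LJ| = √((9)² + (-12)²) = √225 = 15
Perimeter = 9 + 12 + 15 = 36.

36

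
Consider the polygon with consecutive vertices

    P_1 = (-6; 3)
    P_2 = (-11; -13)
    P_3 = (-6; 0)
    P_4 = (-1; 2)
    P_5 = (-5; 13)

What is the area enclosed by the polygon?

P_1→P_2: (-6)(-13) − (-11)(3) = 111
P_2→P_3: (-11)(0) − (-6)(-13) = -78
P_3→P_4: (-6)(2) − (-1)(0) = -12
P_4→P_5: (-1)(13) − (-5)(2) = -3
P_5→P_1: (-5)(3) − (-6)(13) = 63
Σ = 81
Area = |Σ|/2 = 40.5.

40.5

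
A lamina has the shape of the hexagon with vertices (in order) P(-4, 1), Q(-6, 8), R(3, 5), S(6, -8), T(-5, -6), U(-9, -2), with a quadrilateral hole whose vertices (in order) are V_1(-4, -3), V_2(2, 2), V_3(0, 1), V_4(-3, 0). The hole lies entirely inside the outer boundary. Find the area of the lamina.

Outer boundary:
Apply the shoelace (surveyor's) formula: 2A = Σ (x_i·y_{i+1} − x_{i+1}·y_i), indices taken mod 6.
Cross-terms: -26, -54, -54, -76, -44, -17  ⇒  Σ = -271
Area = |Σ|/2 = 135.5.
Hole:
Cross-terms: -2, 2, 3, 9  ⇒  Σ = 12
Area = |Σ|/2 = 6.
Net area = 135.5 − 6 = 129.5.

129.5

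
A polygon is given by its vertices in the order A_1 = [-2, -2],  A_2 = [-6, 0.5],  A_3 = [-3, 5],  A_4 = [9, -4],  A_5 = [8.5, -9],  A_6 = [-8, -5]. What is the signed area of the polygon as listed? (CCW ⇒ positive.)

Σ = (-13) + (-28.5) + (-33) + (-47) + (-114.5) + (6) = -230
Signed area = Σ/2 = -115 (negative ⇒ clockwise traversal).

-115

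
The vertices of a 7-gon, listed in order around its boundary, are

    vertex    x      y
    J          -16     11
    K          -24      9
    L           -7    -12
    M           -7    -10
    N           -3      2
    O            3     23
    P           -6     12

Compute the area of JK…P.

319

Apply Gauss's area formula: 2A = Σ (x_i·y_{i+1} − x_{i+1}·y_i), indices taken mod 7.
Cross-terms: 120, 351, -14, -44, -75, 174, 126  ⇒  Σ = 638
Area = |Σ|/2 = 319.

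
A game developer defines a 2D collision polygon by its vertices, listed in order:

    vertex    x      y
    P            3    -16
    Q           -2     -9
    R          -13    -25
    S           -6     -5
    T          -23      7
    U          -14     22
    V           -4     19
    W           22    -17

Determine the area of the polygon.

802.5

Cross-terms: -59, -67, -85, -157, -408, -178, -350, -301  ⇒  Σ = -1605
Area = |Σ|/2 = 802.5.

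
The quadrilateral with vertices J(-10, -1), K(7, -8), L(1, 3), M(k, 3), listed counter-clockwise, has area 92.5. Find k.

-9

Write out the shoelace sum; only the two edges meeting at M involve k:
2·Area = [(1·3 − k·3) + (k·(-1) − (-10)·3)] + 116
       = -4·k + 149 = 185
⇒ k = -9.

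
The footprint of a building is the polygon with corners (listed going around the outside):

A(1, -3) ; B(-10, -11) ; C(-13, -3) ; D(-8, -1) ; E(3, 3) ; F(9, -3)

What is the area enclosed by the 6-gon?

123

A→B: (1)(-11) − (-10)(-3) = -41
B→C: (-10)(-3) − (-13)(-11) = -113
C→D: (-13)(-1) − (-8)(-3) = -11
D→E: (-8)(3) − (3)(-1) = -21
E→F: (3)(-3) − (9)(3) = -36
F→A: (9)(-3) − (1)(-3) = -24
Σ = -246
Area = |Σ|/2 = 123.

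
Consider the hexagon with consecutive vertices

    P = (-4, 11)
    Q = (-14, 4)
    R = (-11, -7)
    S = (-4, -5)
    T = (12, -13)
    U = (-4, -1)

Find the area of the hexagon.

153.5

Apply the shoelace (surveyor's) formula: 2A = Σ (x_i·y_{i+1} − x_{i+1}·y_i), indices taken mod 6.
Cross-terms: 138, 142, 27, 112, -64, -48  ⇒  Σ = 307
Area = |Σ|/2 = 153.5.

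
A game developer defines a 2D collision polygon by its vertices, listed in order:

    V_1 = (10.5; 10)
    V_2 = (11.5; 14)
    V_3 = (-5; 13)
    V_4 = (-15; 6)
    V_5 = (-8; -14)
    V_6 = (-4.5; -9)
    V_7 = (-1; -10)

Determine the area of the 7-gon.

Apply the shoelace (surveyor's) formula: 2A = Σ (x_i·y_{i+1} − x_{i+1}·y_i), indices taken mod 7.
Σ = (32) + (219.5) + (165) + (258) + (9) + (36) + (95) = 814.5
Area = |Σ|/2 = 407.25.

407.25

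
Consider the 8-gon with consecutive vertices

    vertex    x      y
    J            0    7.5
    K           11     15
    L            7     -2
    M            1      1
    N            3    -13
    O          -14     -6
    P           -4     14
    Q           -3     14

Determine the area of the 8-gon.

336.5

J→K: (0)(15) − (11)(7.5) = -82.5
K→L: (11)(-2) − (7)(15) = -127
L→M: (7)(1) − (1)(-2) = 9
M→N: (1)(-13) − (3)(1) = -16
N→O: (3)(-6) − (-14)(-13) = -200
O→P: (-14)(14) − (-4)(-6) = -220
P→Q: (-4)(14) − (-3)(14) = -14
Q→J: (-3)(7.5) − (0)(14) = -22.5
Σ = -673
Area = |Σ|/2 = 336.5.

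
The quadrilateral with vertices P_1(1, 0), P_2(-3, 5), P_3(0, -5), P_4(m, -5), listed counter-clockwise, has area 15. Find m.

Write out the shoelace sum; only the two edges meeting at P_4 involve m:
2·Area = [(0·(-5) − m·(-5)) + (m·0 − 1·(-5))] + 20
       = 5·m + 25 = 30
⇒ m = 1.

1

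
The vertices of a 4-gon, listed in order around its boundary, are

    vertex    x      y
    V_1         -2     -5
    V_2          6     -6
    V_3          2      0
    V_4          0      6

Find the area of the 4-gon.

39

Σ = (42) + (12) + (12) + (12) = 78
Area = |Σ|/2 = 39.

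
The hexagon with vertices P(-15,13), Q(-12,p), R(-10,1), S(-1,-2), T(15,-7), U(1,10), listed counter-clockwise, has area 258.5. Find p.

The doubled signed area Σ (x_i y_{i+1} − x_{i+1} y_i) is linear in p.
With p=0 it equals 522; the coefficient of p is -5 (from the two edges through Q).
So -5·p + 522 = 2·258.5 = 517 ⇒ p = 1.

1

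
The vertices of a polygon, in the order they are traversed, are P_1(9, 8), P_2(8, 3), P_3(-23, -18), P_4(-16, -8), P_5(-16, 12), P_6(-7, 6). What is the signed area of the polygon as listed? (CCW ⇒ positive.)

-329

Apply the shoelace (surveyor's) formula: 2A = Σ (x_i·y_{i+1} − x_{i+1}·y_i), indices taken mod 6.
Cross-terms: -37, -75, -104, -320, -12, -110  ⇒  Σ = -658
Signed area = Σ/2 = -329 (negative ⇒ clockwise traversal).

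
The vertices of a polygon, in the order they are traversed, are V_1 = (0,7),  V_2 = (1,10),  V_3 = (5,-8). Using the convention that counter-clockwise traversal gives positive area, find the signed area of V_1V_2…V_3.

Apply the surveyor's formula: 2A = Σ (x_i·y_{i+1} − x_{i+1}·y_i), indices taken mod 3.
Σ = (-7) + (-58) + (35) = -30
Signed area = Σ/2 = -15 (negative ⇒ clockwise traversal).

-15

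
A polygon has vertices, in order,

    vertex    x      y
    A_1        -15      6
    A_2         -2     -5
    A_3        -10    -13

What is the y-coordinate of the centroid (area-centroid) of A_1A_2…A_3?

Apply the surveyor's formula. First the cross-terms c_i = x_i·y_{i+1} − x_{i+1}·y_i:
  87, -24, -255  ⇒  2A = -192, A = -96.
Then Σ (y_i + y_{i+1})·c_i = 2304, so ȳ = 2304 / (6·(-96)) = -4.

-4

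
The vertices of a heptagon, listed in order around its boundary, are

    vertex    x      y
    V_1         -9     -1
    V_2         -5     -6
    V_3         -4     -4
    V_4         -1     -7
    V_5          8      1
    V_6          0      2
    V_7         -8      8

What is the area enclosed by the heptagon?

Apply Gauss's area formula: 2A = Σ (x_i·y_{i+1} − x_{i+1}·y_i), indices taken mod 7.
V_1→V_2: (-9)(-6) − (-5)(-1) = 49
V_2→V_3: (-5)(-4) − (-4)(-6) = -4
V_3→V_4: (-4)(-7) − (-1)(-4) = 24
V_4→V_5: (-1)(1) − (8)(-7) = 55
V_5→V_6: (8)(2) − (0)(1) = 16
V_6→V_7: (0)(8) − (-8)(2) = 16
V_7→V_1: (-8)(-1) − (-9)(8) = 80
Σ = 236
Area = |Σ|/2 = 118.

118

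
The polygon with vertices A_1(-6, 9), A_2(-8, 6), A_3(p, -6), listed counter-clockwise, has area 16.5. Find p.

-5

Write out the shoelace sum; only the two edges meeting at A_3 involve p:
2·Area = [((-8)·(-6) − p·6) + (p·9 − (-6)·(-6))] + 36
       = 3·p + 48 = 33
⇒ p = -5.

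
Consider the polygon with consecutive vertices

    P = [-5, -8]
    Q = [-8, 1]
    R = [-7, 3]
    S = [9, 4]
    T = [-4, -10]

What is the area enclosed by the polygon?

Apply the shoelace formula: 2A = Σ (x_i·y_{i+1} − x_{i+1}·y_i), indices taken mod 5.
Σ = (-69) + (-17) + (-55) + (-74) + (-18) = -233
Area = |Σ|/2 = 116.5.

116.5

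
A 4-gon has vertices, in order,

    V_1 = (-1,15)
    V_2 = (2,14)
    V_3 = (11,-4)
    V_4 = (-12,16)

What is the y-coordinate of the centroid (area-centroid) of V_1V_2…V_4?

Apply the shoelace formula. First the cross-terms c_i = x_i·y_{i+1} − x_{i+1}·y_i:
  -44, -162, 128, -164  ⇒  2A = -242, A = -121.
Then Σ (y_i + y_{i+1})·c_i = -6444, so ȳ = -6444 / (6·(-121)) = 1074/121.

1074/121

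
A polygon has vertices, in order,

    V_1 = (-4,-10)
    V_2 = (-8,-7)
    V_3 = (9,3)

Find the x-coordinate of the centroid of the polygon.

-1

Apply the shoelace formula. First the cross-terms c_i = x_i·y_{i+1} − x_{i+1}·y_i:
  -52, 39, -78  ⇒  2A = -91, A = -45.5.
Then Σ (x_i + x_{i+1})·c_i = 273, so x̄ = 273 / (6·(-45.5)) = -1.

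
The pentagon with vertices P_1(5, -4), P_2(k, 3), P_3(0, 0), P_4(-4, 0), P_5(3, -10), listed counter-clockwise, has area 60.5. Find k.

Write out the shoelace sum; only the two edges meeting at P_2 involve k:
2·Area = [(5·3 − k·(-4)) + (k·0 − 0·3)] + 78
       = 4·k + 93 = 121
⇒ k = 7.

7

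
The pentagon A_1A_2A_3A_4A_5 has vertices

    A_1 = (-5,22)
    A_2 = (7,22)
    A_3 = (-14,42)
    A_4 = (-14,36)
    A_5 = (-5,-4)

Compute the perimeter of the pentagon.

114

|A_1A_2| = √((12)² + (0)²) = √144 = 12
|A_2A_3| = √((-21)² + (20)²) = √841 = 29
|A_3A_4| = √((0)² + (-6)²) = √36 = 6
|A_4A_5| = √((9)² + (-40)²) = √1681 = 41
|A_5A_1| = √((0)² + (26)²) = √676 = 26
Perimeter = 12 + 29 + 6 + 41 + 26 = 114.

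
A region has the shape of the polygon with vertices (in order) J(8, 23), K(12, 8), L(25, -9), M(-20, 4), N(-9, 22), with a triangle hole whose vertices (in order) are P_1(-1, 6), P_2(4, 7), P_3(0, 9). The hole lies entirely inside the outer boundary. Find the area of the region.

686.5

Outer boundary:
J→K: (8)(8) − (12)(23) = -212
K→L: (12)(-9) − (25)(8) = -308
L→M: (25)(4) − (-20)(-9) = -80
M→N: (-20)(22) − (-9)(4) = -404
N→J: (-9)(23) − (8)(22) = -383
Σ = -1387
Area = |Σ|/2 = 693.5.
Hole:
P_1→P_2: (-1)(7) − (4)(6) = -31
P_2→P_3: (4)(9) − (0)(7) = 36
P_3→P_1: (0)(6) − (-1)(9) = 9
Σ = 14
Area = |Σ|/2 = 7.
Net area = 693.5 − 7 = 686.5.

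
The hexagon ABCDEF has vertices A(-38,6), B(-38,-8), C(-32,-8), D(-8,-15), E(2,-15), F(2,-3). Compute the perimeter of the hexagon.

108

|AB| = √((0)² + (-14)²) = √196 = 14
|BC| = √((6)² + (0)²) = √36 = 6
|CD| = √((24)² + (-7)²) = √625 = 25
|DE| = √((10)² + (0)²) = √100 = 10
|EF| = √((0)² + (12)²) = √144 = 12
|FA| = √((-40)² + (9)²) = √1681 = 41
Perimeter = 14 + 6 + 25 + 10 + 12 + 41 = 108.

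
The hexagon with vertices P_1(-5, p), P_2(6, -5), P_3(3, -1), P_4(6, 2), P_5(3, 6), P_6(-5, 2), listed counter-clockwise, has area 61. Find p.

The doubled signed area Σ (x_i y_{i+1} − x_{i+1} y_i) is linear in p.
With p=0 it equals 122; the coefficient of p is -11 (from the two edges through P_1).
So -11·p + 122 = 2·61 = 122 ⇒ p = 0.

0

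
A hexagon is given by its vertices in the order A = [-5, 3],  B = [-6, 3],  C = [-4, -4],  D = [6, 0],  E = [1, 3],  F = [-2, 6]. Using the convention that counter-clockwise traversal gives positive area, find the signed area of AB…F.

58.5

Cross-terms: 3, 36, 24, 18, 12, 24  ⇒  Σ = 117
Signed area = Σ/2 = 58.5 (positive ⇒ counter-clockwise traversal).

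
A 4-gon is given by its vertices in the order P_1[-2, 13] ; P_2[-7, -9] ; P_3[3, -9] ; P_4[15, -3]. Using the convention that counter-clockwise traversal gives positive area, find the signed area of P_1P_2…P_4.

P_1→P_2: (-2)(-9) − (-7)(13) = 109
P_2→P_3: (-7)(-9) − (3)(-9) = 90
P_3→P_4: (3)(-3) − (15)(-9) = 126
P_4→P_1: (15)(13) − (-2)(-3) = 189
Σ = 514
Signed area = Σ/2 = 257 (positive ⇒ counter-clockwise traversal).

257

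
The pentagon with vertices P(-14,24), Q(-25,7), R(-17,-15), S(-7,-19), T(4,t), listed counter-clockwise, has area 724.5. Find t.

9

The doubled signed area Σ (x_i y_{i+1} − x_{i+1} y_i) is linear in t.
With t=0 it equals 1386; the coefficient of t is 7 (from the two edges through T).
So 7·t + 1386 = 2·724.5 = 1449 ⇒ t = 9.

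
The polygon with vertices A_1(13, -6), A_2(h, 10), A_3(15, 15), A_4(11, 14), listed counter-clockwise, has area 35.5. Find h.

14

The doubled signed area Σ (x_i y_{i+1} − x_{i+1} y_i) is linear in h.
With h=0 it equals -223; the coefficient of h is 21 (from the two edges through A_2).
So 21·h + -223 = 2·35.5 = 71 ⇒ h = 14.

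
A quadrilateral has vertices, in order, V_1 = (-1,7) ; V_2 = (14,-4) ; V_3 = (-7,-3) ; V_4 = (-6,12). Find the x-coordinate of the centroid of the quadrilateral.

22/111

Apply the shoelace (surveyor's) formula. First the cross-terms c_i = x_i·y_{i+1} − x_{i+1}·y_i:
  -94, -70, -102, -30  ⇒  2A = -296, A = -148.
Then Σ (x_i + x_{i+1})·c_i = -176, so x̄ = -176 / (6·(-148)) = 22/111.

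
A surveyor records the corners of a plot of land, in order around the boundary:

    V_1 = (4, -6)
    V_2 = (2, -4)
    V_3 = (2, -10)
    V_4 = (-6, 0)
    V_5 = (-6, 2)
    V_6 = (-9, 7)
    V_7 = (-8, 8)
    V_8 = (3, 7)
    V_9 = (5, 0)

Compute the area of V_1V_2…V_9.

136.5

Cross-terms: -4, -12, -60, -12, -24, -16, -80, -35, -30  ⇒  Σ = -273
Area = |Σ|/2 = 136.5.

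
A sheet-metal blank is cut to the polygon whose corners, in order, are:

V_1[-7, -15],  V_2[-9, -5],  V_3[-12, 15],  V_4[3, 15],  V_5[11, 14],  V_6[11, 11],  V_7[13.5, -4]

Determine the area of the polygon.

Apply the shoelace (surveyor's) formula: 2A = Σ (x_i·y_{i+1} − x_{i+1}·y_i), indices taken mod 7.
Σ = (-100) + (-195) + (-225) + (-123) + (-33) + (-192.5) + (-230.5) = -1099
Area = |Σ|/2 = 549.5.

549.5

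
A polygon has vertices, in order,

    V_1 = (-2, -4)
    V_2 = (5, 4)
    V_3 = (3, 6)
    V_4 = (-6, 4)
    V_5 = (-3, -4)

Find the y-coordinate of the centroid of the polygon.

Apply the shoelace (surveyor's) formula. First the cross-terms c_i = x_i·y_{i+1} − x_{i+1}·y_i:
  12, 18, 48, 36, 4  ⇒  2A = 118, A = 59.
Then Σ (y_i + y_{i+1})·c_i = 628, so ȳ = 628 / (6·59) = 314/177.

314/177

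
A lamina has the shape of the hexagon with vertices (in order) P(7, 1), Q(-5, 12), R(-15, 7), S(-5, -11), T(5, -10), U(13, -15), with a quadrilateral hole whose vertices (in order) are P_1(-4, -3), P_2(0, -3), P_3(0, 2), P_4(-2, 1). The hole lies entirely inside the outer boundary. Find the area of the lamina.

Outer boundary:
Apply the shoelace formula: 2A = Σ (x_i·y_{i+1} − x_{i+1}·y_i), indices taken mod 6.
Σ = (89) + (145) + (200) + (105) + (55) + (118) = 712
Area = |Σ|/2 = 356.
Hole:
Σ = (12) + (0) + (4) + (10) = 26
Area = |Σ|/2 = 13.
Net area = 356 − 13 = 343.

343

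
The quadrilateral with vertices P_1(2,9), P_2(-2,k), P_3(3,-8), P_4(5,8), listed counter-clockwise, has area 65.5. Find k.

The doubled signed area Σ (x_i y_{i+1} − x_{i+1} y_i) is linear in k.
With k=0 it equals 127; the coefficient of k is -1 (from the two edges through P_2).
So -1·k + 127 = 2·65.5 = 131 ⇒ k = -4.

-4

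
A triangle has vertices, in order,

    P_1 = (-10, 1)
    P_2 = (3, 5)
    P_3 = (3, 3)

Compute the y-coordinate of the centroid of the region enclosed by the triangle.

3

Apply the shoelace formula. First the cross-terms c_i = x_i·y_{i+1} − x_{i+1}·y_i:
  -53, -6, 33  ⇒  2A = -26, A = -13.
Then Σ (y_i + y_{i+1})·c_i = -234, so ȳ = -234 / (6·(-13)) = 3.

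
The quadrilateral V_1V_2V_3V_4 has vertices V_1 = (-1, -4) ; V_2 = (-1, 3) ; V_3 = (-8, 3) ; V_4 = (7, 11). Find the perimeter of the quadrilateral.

|V_1V_2| = √((0)² + (7)²) = √49 = 7
|V_2V_3| = √((-7)² + (0)²) = √49 = 7
|V_3V_4| = √((15)² + (8)²) = √289 = 17
|V_4V_1| = √((-8)² + (-15)²) = √289 = 17
Perimeter = 7 + 7 + 17 + 17 = 48.

48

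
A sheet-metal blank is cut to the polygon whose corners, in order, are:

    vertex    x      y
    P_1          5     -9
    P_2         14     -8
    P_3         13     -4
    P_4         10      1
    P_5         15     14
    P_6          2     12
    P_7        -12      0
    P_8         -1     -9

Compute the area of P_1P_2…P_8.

Apply the shoelace formula: 2A = Σ (x_i·y_{i+1} − x_{i+1}·y_i), indices taken mod 8.
Σ = (86) + (48) + (53) + (125) + (152) + (144) + (108) + (54) = 770
Area = |Σ|/2 = 385.

385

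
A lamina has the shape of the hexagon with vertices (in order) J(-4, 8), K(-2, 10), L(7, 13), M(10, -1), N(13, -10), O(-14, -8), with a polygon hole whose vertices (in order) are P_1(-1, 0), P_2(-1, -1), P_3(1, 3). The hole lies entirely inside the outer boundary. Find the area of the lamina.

Outer boundary:
Σ = (-24) + (-96) + (-137) + (-87) + (-244) + (-144) = -732
Area = |Σ|/2 = 366.
Hole:
Σ = (1) + (-2) + (3) = 2
Area = |Σ|/2 = 1.
Net area = 366 − 1 = 365.

365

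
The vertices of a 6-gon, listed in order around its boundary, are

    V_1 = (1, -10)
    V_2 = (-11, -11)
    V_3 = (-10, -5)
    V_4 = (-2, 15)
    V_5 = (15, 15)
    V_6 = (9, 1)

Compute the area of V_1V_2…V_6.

Cross-terms: -121, -55, -160, -255, -120, -91  ⇒  Σ = -802
Area = |Σ|/2 = 401.

401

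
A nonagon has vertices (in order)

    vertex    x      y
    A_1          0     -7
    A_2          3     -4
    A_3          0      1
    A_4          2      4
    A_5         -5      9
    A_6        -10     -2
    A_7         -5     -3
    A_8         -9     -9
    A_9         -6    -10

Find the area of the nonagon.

138

Apply the surveyor's formula: 2A = Σ (x_i·y_{i+1} − x_{i+1}·y_i), indices taken mod 9.
Σ = (21) + (3) + (-2) + (38) + (100) + (20) + (18) + (36) + (42) = 276
Area = |Σ|/2 = 138.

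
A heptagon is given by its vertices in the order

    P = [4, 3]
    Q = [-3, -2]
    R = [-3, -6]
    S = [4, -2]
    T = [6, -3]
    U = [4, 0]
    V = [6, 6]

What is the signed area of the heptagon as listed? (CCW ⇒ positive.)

Apply the surveyor's formula: 2A = Σ (x_i·y_{i+1} − x_{i+1}·y_i), indices taken mod 7.
Σ = (1) + (12) + (30) + (0) + (12) + (24) + (-6) = 73
Signed area = Σ/2 = 36.5 (positive ⇒ counter-clockwise traversal).

36.5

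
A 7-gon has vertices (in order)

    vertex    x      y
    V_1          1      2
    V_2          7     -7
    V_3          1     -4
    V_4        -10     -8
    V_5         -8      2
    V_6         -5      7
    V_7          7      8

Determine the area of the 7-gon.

Σ = (-21) + (-21) + (-48) + (-84) + (-46) + (-89) + (6) = -303
Area = |Σ|/2 = 151.5.

151.5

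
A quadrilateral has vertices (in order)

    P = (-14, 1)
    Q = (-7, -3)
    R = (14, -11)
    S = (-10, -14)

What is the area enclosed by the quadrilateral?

Apply Gauss's area formula: 2A = Σ (x_i·y_{i+1} − x_{i+1}·y_i), indices taken mod 4.
Σ = (49) + (119) + (-306) + (-206) = -344
Area = |Σ|/2 = 172.

172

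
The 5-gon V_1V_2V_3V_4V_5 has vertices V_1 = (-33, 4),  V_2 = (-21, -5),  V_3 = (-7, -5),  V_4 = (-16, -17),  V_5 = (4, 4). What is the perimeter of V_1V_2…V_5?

110

|V_1V_2| = √((12)² + (-9)²) = √225 = 15
|V_2V_3| = √((14)² + (0)²) = √196 = 14
|V_3V_4| = √((-9)² + (-12)²) = √225 = 15
|V_4V_5| = √((20)² + (21)²) = √841 = 29
|V_5V_1| = √((-37)² + (0)²) = √1369 = 37
Perimeter = 15 + 14 + 15 + 29 + 37 = 110.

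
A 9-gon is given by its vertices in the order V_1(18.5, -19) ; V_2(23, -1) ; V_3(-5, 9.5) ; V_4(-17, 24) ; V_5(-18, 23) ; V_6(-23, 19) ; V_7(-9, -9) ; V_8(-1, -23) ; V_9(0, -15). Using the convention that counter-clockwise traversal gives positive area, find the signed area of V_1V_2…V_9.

885

Apply Gauss's area formula: 2A = Σ (x_i·y_{i+1} − x_{i+1}·y_i), indices taken mod 9.
Σ = (418.5) + (213.5) + (41.5) + (41) + (187) + (378) + (198) + (15) + (277.5) = 1770
Signed area = Σ/2 = 885 (positive ⇒ counter-clockwise traversal).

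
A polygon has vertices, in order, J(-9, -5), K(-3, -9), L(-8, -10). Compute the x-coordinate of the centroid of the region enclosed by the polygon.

Apply Gauss's area formula. First the cross-terms c_i = x_i·y_{i+1} − x_{i+1}·y_i:
  66, -42, -50  ⇒  2A = -26, A = -13.
Then Σ (x_i + x_{i+1})·c_i = 520, so x̄ = 520 / (6·(-13)) = -20/3.

-20/3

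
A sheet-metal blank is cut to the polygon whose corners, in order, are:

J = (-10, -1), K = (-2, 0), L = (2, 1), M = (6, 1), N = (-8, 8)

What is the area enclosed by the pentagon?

Apply the surveyor's formula: 2A = Σ (x_i·y_{i+1} − x_{i+1}·y_i), indices taken mod 5.
Σ = (-2) + (-2) + (-4) + (56) + (88) = 136
Area = |Σ|/2 = 68.

68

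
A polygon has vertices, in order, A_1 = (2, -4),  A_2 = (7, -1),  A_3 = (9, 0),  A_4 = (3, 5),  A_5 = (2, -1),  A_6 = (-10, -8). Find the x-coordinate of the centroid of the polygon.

613/291

Apply the shoelace formula. First the cross-terms c_i = x_i·y_{i+1} − x_{i+1}·y_i:
  26, 9, 45, -13, -26, 56  ⇒  2A = 97, A = 48.5.
Then Σ (x_i + x_{i+1})·c_i = 613, so x̄ = 613 / (6·48.5) = 613/291.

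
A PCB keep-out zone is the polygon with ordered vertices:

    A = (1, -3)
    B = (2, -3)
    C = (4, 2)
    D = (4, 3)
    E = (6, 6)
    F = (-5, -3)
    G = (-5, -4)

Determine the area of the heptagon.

32.5

Apply the shoelace formula: 2A = Σ (x_i·y_{i+1} − x_{i+1}·y_i), indices taken mod 7.
Σ = (3) + (16) + (4) + (6) + (12) + (5) + (19) = 65
Area = |Σ|/2 = 32.5.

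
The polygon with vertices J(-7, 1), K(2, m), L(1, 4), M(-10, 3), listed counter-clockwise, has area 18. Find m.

3

The doubled signed area Σ (x_i y_{i+1} − x_{i+1} y_i) is linear in m.
With m=0 it equals 60; the coefficient of m is -8 (from the two edges through K).
So -8·m + 60 = 2·18 = 36 ⇒ m = 3.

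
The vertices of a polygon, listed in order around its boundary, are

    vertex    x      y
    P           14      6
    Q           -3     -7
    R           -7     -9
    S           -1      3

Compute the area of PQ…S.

Cross-terms: -80, -22, -30, -48  ⇒  Σ = -180
Area = |Σ|/2 = 90.

90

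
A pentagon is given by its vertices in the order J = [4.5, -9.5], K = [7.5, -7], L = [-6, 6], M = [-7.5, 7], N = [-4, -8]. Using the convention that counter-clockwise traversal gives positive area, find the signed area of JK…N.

103.875

Σ = (39.75) + (3) + (3) + (88) + (74) = 207.75
Signed area = Σ/2 = 103.875 (positive ⇒ counter-clockwise traversal).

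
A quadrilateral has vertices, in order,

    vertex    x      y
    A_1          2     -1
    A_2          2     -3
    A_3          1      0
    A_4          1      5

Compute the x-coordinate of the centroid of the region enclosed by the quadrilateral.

Apply Gauss's area formula. First the cross-terms c_i = x_i·y_{i+1} − x_{i+1}·y_i:
  -4, 3, 5, -11  ⇒  2A = -7, A = -3.5.
Then Σ (x_i + x_{i+1})·c_i = -30, so x̄ = -30 / (6·(-3.5)) = 10/7.

10/7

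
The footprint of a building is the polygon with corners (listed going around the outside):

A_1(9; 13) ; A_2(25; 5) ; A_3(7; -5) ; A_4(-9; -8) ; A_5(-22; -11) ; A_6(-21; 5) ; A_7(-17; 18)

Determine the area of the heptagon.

Apply Gauss's area formula: 2A = Σ (x_i·y_{i+1} − x_{i+1}·y_i), indices taken mod 7.
Σ = (-280) + (-160) + (-101) + (-77) + (-341) + (-293) + (-383) = -1635
Area = |Σ|/2 = 817.5.

817.5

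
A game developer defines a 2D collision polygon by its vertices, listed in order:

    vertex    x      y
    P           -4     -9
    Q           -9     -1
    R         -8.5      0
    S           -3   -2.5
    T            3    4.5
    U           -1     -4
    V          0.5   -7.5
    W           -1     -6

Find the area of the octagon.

46.875

Apply the shoelace formula: 2A = Σ (x_i·y_{i+1} − x_{i+1}·y_i), indices taken mod 8.
Σ = (-77) + (-8.5) + (21.25) + (-6) + (-7.5) + (9.5) + (-10.5) + (-15) = -93.75
Area = |Σ|/2 = 46.875.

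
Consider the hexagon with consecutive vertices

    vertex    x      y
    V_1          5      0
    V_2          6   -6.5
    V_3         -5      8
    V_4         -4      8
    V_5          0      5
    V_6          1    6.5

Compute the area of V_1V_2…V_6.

Apply the shoelace (surveyor's) formula: 2A = Σ (x_i·y_{i+1} − x_{i+1}·y_i), indices taken mod 6.
Cross-terms: -32.5, 15.5, -8, -20, -5, -32.5  ⇒  Σ = -82.5
Area = |Σ|/2 = 41.25.

41.25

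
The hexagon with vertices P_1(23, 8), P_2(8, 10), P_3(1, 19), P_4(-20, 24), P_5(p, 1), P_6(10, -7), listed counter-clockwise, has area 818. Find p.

-23

Write out the shoelace sum; only the two edges meeting at P_5 involve p:
2·Area = [((-20)·1 − p·24) + (p·(-7) − 10·1)] + 953
       = -31·p + 923 = 1636
⇒ p = -23.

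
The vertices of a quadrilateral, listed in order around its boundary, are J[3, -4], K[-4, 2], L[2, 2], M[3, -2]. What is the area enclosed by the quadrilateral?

Apply Gauss's area formula: 2A = Σ (x_i·y_{i+1} − x_{i+1}·y_i), indices taken mod 4.
Σ = (-10) + (-12) + (-10) + (-6) = -38
Area = |Σ|/2 = 19.

19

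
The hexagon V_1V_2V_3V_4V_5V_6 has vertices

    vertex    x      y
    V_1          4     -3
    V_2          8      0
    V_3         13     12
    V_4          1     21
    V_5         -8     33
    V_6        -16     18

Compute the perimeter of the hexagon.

94

|V_1V_2| = √((4)² + (3)²) = √25 = 5
|V_2V_3| = √((5)² + (12)²) = √169 = 13
|V_3V_4| = √((-12)² + (9)²) = √225 = 15
|V_4V_5| = √((-9)² + (12)²) = √225 = 15
|V_5V_6| = √((-8)² + (-15)²) = √289 = 17
|V_6V_1| = √((20)² + (-21)²) = √841 = 29
Perimeter = 5 + 13 + 15 + 15 + 17 + 29 = 94.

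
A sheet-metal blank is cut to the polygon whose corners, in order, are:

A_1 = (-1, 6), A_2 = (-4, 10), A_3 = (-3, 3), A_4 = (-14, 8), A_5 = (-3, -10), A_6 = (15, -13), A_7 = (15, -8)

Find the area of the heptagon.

280

A_1→A_2: (-1)(10) − (-4)(6) = 14
A_2→A_3: (-4)(3) − (-3)(10) = 18
A_3→A_4: (-3)(8) − (-14)(3) = 18
A_4→A_5: (-14)(-10) − (-3)(8) = 164
A_5→A_6: (-3)(-13) − (15)(-10) = 189
A_6→A_7: (15)(-8) − (15)(-13) = 75
A_7→A_1: (15)(6) − (-1)(-8) = 82
Σ = 560
Area = |Σ|/2 = 280.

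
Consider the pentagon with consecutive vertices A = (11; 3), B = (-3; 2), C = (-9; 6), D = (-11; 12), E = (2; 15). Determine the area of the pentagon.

Apply the surveyor's formula: 2A = Σ (x_i·y_{i+1} − x_{i+1}·y_i), indices taken mod 5.
Σ = (31) + (0) + (-42) + (-189) + (-159) = -359
Area = |Σ|/2 = 179.5.

179.5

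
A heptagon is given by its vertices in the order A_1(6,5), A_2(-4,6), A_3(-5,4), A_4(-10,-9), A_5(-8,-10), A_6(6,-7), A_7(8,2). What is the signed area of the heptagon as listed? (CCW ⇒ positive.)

Cross-terms: 56, 14, 85, 28, 116, 68, 28  ⇒  Σ = 395
Signed area = Σ/2 = 197.5 (positive ⇒ counter-clockwise traversal).

197.5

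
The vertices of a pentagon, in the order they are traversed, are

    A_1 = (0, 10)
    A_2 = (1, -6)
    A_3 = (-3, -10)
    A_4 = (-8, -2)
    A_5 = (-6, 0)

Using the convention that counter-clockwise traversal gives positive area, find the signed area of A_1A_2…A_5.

-92

Cross-terms: -10, -28, -74, -12, -60  ⇒  Σ = -184
Signed area = Σ/2 = -92 (negative ⇒ clockwise traversal).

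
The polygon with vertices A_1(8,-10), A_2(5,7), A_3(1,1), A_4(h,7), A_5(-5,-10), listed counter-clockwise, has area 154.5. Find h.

-3

The doubled signed area Σ (x_i y_{i+1} − x_{i+1} y_i) is linear in h.
With h=0 it equals 276; the coefficient of h is -11 (from the two edges through A_4).
So -11·h + 276 = 2·154.5 = 309 ⇒ h = -3.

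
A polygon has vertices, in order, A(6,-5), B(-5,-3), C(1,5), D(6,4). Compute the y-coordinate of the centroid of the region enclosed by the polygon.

-8/29

Apply the surveyor's formula. First the cross-terms c_i = x_i·y_{i+1} − x_{i+1}·y_i:
  -43, -22, -26, -54  ⇒  2A = -145, A = -72.5.
Then Σ (y_i + y_{i+1})·c_i = 120, so ȳ = 120 / (6·(-72.5)) = -8/29.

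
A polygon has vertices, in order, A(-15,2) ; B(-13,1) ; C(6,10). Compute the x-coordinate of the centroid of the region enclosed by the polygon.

Apply the shoelace formula. First the cross-terms c_i = x_i·y_{i+1} − x_{i+1}·y_i:
  11, -136, 162  ⇒  2A = 37, A = 18.5.
Then Σ (x_i + x_{i+1})·c_i = -814, so x̄ = -814 / (6·18.5) = -22/3.

-22/3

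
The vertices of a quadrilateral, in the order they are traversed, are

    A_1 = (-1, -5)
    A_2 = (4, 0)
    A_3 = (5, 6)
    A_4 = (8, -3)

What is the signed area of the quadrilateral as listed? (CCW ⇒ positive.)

Apply the shoelace (surveyor's) formula: 2A = Σ (x_i·y_{i+1} − x_{i+1}·y_i), indices taken mod 4.
A_1→A_2: (-1)(0) − (4)(-5) = 20
A_2→A_3: (4)(6) − (5)(0) = 24
A_3→A_4: (5)(-3) − (8)(6) = -63
A_4→A_1: (8)(-5) − (-1)(-3) = -43
Σ = -62
Signed area = Σ/2 = -31 (negative ⇒ clockwise traversal).

-31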